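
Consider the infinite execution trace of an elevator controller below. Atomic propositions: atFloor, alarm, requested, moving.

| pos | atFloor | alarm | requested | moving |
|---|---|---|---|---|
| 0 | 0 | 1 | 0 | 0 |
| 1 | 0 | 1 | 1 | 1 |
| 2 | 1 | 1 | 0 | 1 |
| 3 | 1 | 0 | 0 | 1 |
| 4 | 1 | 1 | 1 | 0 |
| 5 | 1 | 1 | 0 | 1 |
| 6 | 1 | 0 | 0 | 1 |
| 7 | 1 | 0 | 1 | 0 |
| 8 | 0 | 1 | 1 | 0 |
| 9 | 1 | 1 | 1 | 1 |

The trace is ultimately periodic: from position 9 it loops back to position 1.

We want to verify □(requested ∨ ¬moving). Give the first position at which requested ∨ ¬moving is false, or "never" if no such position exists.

Check requested ∨ ¬moving at each position in order: 0 ✓, 1 ✓.
At position 2 the labels are {alarm, atFloor, moving}, so requested ∨ ¬moving is false there. This is the first violation.

2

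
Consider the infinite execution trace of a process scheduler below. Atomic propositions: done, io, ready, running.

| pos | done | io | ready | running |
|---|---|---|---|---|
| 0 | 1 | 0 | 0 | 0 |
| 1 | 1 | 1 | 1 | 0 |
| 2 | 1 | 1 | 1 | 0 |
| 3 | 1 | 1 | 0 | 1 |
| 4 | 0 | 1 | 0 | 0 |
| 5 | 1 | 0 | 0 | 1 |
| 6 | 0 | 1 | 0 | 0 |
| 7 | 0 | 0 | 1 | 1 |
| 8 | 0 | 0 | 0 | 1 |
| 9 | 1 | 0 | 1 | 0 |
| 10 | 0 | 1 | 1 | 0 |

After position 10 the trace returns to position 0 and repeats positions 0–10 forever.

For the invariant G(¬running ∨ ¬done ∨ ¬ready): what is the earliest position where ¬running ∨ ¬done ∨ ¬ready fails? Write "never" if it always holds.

¬running ∨ ¬done ∨ ¬ready holds at every position 0..10, and those are all the positions the trace ever visits, so the invariant G(¬running ∨ ¬done ∨ ¬ready) is never violated.

never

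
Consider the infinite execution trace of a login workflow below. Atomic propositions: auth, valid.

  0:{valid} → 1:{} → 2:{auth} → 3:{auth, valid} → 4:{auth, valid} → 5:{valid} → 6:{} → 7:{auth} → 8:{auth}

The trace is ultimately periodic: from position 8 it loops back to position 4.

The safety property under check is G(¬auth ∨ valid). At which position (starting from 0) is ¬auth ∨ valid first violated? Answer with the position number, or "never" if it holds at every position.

Check ¬auth ∨ valid at each position in order: 0 ✓, 1 ✓.
At position 2 the labels are {auth}, so ¬auth ∨ valid is false there. This is the first violation.

2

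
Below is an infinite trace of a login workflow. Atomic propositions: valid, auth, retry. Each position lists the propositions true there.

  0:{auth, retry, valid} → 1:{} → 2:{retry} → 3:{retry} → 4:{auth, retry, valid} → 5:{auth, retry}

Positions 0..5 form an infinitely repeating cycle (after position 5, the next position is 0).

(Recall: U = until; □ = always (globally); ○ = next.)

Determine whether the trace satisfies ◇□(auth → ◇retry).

□(auth → ◇retry) holds at position 0, which is reachable from 0, so ◇□(auth → ◇retry) holds.

Yes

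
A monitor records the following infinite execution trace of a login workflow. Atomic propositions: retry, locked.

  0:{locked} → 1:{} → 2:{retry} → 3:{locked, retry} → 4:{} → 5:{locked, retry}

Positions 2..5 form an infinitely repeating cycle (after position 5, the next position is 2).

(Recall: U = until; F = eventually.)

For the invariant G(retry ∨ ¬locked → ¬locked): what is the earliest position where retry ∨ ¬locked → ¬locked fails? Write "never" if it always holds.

Check retry ∨ ¬locked → ¬locked at each position in order: 0 ✓, 1 ✓, 2 ✓.
At position 3 the labels are {locked, retry}, so retry ∨ ¬locked → ¬locked is false there. This is the first violation.

3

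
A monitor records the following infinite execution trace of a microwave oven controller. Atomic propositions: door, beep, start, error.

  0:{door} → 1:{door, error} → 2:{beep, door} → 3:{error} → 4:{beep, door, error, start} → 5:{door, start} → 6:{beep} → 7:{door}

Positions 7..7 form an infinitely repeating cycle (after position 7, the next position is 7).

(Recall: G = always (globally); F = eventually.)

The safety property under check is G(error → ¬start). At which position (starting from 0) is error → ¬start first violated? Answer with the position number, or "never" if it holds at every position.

4

Check error → ¬start at each position in order: 0 ✓, 1 ✓, 2 ✓, 3 ✓.
At position 4 the labels are {beep, door, error, start}, so error → ¬start is false there. This is the first violation.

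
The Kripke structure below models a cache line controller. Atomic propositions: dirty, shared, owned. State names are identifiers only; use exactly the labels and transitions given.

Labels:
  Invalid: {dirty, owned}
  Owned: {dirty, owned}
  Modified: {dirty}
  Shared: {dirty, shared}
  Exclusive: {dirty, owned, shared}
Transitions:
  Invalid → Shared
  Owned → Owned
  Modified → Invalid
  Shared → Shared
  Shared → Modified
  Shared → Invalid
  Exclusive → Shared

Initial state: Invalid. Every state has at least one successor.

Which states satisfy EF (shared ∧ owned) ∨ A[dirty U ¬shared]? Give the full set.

States satisfying shared ∧ owned: {Exclusive}.
States satisfying EF (shared ∧ owned): {Exclusive}.
States satisfying dirty: {Invalid, Owned, Modified, Shared, Exclusive}.
States satisfying ¬shared: {Invalid, Owned, Modified}.
States satisfying A[dirty U ¬shared]: {Invalid, Owned, Modified}.
States satisfying EF (shared ∧ owned) ∨ A[dirty U ¬shared]: {Invalid, Owned, Modified, Exclusive}.

{Invalid, Owned, Modified, Exclusive}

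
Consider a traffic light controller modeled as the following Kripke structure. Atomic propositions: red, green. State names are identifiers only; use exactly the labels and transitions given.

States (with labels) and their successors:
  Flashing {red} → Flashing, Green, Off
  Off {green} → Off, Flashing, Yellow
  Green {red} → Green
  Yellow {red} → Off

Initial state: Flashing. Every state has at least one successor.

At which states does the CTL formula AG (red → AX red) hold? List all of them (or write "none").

States satisfying red → AX red: {Off, Green}.
States satisfying AG (red → AX red): {Green}.

{Green}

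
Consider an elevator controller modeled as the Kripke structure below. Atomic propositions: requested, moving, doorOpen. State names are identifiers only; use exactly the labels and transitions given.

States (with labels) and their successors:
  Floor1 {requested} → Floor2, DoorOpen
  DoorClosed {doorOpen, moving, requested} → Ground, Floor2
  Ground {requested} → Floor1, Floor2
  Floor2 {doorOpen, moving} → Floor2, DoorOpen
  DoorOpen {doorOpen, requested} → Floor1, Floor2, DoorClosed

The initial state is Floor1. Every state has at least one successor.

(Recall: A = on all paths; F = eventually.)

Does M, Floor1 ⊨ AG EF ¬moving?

States satisfying EF ¬moving: {Floor1, DoorClosed, Ground, Floor2, DoorOpen}.
States satisfying AG EF ¬moving: {Floor1, DoorClosed, Ground, Floor2, DoorOpen}.
Every state reachable from Floor1 satisfies EF ¬moving.
Floor1 ∈ Sat(AG EF ¬moving).

Satisfied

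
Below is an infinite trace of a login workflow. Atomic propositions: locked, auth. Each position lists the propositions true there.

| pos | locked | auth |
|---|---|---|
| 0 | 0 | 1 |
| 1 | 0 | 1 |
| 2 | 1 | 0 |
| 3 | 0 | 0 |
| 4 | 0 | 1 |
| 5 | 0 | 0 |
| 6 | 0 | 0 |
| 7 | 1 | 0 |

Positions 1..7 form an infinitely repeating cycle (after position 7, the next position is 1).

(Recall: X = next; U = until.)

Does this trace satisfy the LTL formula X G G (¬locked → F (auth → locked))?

The position after 0 is 1; G G (¬locked → F (auth → locked)) is true there.

Holds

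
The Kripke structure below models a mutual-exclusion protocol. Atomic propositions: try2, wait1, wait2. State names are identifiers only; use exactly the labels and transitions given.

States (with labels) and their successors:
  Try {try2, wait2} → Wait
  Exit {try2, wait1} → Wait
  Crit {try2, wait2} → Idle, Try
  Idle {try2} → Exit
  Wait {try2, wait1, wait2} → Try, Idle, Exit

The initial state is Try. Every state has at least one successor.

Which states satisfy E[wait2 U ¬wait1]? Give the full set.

States satisfying wait2: {Try, Crit, Wait}.
States satisfying ¬wait1: {Try, Crit, Idle}.
States satisfying E[wait2 U ¬wait1]: {Try, Crit, Idle, Wait}.

{Try, Crit, Idle, Wait}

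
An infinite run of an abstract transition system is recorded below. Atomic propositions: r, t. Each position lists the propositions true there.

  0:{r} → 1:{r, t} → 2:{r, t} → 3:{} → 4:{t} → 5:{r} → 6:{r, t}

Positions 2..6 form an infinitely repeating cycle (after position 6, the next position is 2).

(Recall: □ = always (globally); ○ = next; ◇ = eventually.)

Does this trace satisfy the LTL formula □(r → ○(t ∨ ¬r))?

r → ○(t ∨ ¬r) holds at every position 0..6, and those are all positions ever visited, so □(r → ○(t ∨ ¬r)) holds.
Positions where r holds: 0, 1, 2, 5, 6.
Check ○(t ∨ ¬r) at each: 0→ok, 1→ok, 2→ok, 5→ok, 6→ok.

Satisfied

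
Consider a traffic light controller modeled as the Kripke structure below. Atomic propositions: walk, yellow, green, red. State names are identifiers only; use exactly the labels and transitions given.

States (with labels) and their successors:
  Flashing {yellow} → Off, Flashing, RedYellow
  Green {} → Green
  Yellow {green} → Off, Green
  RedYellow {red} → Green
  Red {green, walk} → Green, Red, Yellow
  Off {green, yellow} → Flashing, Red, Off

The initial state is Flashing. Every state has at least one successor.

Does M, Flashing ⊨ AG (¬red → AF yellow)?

States satisfying ¬red → AF yellow: {Flashing, RedYellow, Off}.
States satisfying AG (¬red → AF yellow): ∅.
Green is reachable from Flashing and violates ¬red → AF yellow, so AG fails at Flashing.
Flashing ∉ Sat(AG (¬red → AF yellow)).

Does not hold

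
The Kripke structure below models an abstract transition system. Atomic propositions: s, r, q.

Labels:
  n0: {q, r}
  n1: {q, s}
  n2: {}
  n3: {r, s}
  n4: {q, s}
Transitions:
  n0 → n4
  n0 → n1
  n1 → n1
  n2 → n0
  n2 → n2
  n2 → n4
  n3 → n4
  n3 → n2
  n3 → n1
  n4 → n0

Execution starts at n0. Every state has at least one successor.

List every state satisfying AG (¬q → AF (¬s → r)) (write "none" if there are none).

{n0, n1, n4}

States satisfying ¬q → AF (¬s → r): {n0, n1, n3, n4}.
States satisfying AG (¬q → AF (¬s → r)): {n0, n1, n4}.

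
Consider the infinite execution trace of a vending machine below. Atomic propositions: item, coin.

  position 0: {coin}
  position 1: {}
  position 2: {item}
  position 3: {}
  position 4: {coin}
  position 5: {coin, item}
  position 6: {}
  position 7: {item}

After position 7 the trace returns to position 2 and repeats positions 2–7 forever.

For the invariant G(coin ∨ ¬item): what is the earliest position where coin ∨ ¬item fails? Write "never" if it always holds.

Check coin ∨ ¬item at each position in order: 0 ✓, 1 ✓.
At position 2 the labels are {item}, so coin ∨ ¬item is false there. This is the first violation.

2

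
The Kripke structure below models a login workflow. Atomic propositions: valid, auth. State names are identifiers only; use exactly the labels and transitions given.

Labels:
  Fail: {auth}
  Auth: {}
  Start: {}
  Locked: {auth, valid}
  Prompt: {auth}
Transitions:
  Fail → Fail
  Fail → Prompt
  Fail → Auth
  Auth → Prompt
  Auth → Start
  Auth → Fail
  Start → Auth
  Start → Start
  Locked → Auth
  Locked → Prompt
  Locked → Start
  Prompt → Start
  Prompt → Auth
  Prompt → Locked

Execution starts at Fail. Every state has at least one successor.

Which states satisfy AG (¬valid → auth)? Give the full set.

none

States satisfying ¬valid → auth: {Fail, Locked, Prompt}.
States satisfying AG (¬valid → auth): ∅.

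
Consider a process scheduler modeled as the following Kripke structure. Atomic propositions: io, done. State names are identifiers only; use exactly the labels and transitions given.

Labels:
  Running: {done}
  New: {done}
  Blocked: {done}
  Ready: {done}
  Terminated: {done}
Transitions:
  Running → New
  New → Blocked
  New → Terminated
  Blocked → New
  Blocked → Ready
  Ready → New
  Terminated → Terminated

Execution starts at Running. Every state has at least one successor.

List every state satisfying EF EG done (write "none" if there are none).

{Running, New, Blocked, Ready, Terminated}

States satisfying EG done: {Running, New, Blocked, Ready, Terminated}.
States satisfying EF EG done: {Running, New, Blocked, Ready, Terminated}.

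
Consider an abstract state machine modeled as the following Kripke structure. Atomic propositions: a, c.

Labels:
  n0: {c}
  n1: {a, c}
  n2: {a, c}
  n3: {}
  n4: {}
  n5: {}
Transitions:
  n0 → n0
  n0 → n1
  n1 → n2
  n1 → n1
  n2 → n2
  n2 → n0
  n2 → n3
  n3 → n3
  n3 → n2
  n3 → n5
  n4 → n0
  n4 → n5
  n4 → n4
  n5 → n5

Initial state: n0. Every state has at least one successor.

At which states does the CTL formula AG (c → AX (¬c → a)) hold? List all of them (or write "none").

{n5}

States satisfying c → AX (¬c → a): {n0, n1, n3, n4, n5}.
States satisfying AG (c → AX (¬c → a)): {n5}.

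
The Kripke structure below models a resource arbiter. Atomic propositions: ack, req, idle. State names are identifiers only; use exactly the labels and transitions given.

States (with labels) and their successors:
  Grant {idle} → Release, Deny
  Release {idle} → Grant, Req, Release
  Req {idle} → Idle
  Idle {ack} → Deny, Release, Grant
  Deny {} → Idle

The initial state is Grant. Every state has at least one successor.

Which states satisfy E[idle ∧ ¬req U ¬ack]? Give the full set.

States satisfying idle ∧ ¬req: {Grant, Release, Req}.
States satisfying ¬ack: {Grant, Release, Req, Deny}.
States satisfying E[idle ∧ ¬req U ¬ack]: {Grant, Release, Req, Deny}.

{Grant, Release, Req, Deny}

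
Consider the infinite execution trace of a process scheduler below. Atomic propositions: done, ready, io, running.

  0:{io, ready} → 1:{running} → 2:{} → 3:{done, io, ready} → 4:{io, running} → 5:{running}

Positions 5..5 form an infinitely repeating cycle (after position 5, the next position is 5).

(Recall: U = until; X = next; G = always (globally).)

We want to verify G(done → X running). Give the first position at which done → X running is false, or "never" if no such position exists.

done → X running holds at every position 0..5, and those are all the positions the trace ever visits, so the invariant G(done → X running) is never violated.

never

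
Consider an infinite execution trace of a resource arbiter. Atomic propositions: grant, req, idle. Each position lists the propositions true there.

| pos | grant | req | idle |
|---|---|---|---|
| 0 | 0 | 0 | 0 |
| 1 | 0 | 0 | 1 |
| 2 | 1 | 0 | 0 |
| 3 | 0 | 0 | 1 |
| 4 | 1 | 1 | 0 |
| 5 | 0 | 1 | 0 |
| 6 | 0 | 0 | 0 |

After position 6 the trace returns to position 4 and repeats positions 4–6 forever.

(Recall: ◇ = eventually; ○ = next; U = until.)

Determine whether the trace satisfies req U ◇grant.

Walking from position 0: ◇grant first holds at position 0, and req holds at every earlier position along the way, so req U ◇grant holds.

Satisfied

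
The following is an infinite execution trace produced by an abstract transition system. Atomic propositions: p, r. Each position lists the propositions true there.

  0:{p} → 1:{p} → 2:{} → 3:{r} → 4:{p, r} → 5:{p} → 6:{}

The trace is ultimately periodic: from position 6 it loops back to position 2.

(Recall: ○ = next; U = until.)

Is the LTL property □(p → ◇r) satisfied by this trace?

p → ◇r holds at every position 0..6, and those are all positions ever visited, so □(p → ◇r) holds.
Positions where p holds: 0, 1, 4, 5.
Check ◇r at each: 0→ok, 1→ok, 4→ok, 5→ok.

Satisfied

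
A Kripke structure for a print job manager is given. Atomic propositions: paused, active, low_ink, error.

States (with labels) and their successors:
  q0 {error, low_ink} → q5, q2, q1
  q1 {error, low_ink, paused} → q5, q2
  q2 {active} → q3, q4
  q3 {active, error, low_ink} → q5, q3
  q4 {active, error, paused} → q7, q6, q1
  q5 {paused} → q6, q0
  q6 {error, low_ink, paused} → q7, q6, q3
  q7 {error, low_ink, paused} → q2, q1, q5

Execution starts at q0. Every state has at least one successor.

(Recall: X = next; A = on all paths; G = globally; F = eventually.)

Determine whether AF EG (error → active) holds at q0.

Violated

States satisfying EG (error → active): {q2, q3}.
States satisfying AF EG (error → active): {q2, q3}.
There is a path from q0 along which EG (error → active) never holds.
q0 ∉ Sat(AF EG (error → active)).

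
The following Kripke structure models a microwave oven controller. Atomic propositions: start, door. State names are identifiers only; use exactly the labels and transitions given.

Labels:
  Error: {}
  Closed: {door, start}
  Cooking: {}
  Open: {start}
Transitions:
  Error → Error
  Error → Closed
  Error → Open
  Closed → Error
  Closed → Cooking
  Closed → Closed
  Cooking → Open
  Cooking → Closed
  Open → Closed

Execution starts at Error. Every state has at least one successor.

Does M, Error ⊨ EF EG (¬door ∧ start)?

States satisfying EG (¬door ∧ start): ∅.
States satisfying EF EG (¬door ∧ start): ∅.
No suitable path/successor from Error witnesses the formula.
Error ∉ Sat(EF EG (¬door ∧ start)).

Violated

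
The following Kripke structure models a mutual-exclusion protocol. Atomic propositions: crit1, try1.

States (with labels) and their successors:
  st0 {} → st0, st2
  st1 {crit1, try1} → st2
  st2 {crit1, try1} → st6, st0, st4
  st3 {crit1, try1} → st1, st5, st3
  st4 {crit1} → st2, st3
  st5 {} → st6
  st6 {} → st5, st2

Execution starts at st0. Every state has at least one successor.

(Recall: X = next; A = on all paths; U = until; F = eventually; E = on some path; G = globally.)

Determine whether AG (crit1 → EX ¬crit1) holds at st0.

Does not hold

States satisfying crit1 → EX ¬crit1: {st0, st2, st3, st5, st6}.
States satisfying AG (crit1 → EX ¬crit1): ∅.
st1 is reachable from st0 and violates crit1 → EX ¬crit1, so AG fails at st0.
st0 ∉ Sat(AG (crit1 → EX ¬crit1)).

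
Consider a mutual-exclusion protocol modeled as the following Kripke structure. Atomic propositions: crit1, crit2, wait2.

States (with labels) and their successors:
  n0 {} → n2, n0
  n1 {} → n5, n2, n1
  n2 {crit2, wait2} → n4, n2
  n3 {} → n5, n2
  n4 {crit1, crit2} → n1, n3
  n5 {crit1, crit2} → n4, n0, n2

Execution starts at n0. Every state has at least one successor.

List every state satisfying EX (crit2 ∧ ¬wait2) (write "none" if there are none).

{n1, n2, n3, n5}

States satisfying crit2 ∧ ¬wait2: {n4, n5}.
States satisfying EX (crit2 ∧ ¬wait2): {n1, n2, n3, n5}.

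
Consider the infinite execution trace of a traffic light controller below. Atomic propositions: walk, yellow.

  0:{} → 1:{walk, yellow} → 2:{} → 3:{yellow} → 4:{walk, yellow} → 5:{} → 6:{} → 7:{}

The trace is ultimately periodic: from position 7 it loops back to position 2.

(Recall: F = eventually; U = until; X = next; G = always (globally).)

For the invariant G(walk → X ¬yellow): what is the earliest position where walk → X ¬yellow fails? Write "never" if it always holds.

never

walk → X ¬yellow holds at every position 0..7, and those are all the positions the trace ever visits, so the invariant G(walk → X ¬yellow) is never violated.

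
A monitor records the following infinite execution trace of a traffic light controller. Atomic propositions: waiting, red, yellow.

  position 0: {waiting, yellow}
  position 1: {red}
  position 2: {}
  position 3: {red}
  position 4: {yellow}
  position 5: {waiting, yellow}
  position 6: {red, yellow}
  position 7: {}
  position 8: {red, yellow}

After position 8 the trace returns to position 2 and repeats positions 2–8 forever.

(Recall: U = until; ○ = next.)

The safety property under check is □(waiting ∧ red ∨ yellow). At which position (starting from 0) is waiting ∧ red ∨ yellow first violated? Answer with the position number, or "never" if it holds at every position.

1

Check waiting ∧ red ∨ yellow at each position in order: 0 ✓.
At position 1 the labels are {red}, so waiting ∧ red ∨ yellow is false there. This is the first violation.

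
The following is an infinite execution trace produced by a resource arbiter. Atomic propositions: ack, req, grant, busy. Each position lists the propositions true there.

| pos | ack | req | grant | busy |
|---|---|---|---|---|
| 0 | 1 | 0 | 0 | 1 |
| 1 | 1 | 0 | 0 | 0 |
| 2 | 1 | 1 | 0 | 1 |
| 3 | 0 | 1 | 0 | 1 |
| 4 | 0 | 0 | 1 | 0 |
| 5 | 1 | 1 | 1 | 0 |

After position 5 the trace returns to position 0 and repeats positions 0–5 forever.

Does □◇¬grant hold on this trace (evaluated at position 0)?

◇¬grant holds at every position 0..5, and those are all positions ever visited, so □◇¬grant holds.

Yes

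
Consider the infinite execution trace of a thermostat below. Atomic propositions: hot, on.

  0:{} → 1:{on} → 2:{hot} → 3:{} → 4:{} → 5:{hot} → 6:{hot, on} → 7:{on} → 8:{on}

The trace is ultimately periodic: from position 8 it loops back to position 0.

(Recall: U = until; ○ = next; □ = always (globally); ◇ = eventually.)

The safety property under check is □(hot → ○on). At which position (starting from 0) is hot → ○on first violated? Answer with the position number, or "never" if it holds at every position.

Check hot → ○on at each position in order: 0 ✓, 1 ✓.
At position 2 the labels are {hot} and the next position 3 has {}, so hot → ○on is false there. This is the first violation.

2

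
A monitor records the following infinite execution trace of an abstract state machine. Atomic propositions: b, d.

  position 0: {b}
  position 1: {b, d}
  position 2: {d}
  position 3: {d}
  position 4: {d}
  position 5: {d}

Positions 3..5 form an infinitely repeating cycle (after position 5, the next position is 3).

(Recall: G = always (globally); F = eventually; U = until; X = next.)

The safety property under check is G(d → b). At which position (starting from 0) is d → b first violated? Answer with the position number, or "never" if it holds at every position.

2

Check d → b at each position in order: 0 ✓, 1 ✓.
At position 2 the labels are {d}, so d → b is false there. This is the first violation.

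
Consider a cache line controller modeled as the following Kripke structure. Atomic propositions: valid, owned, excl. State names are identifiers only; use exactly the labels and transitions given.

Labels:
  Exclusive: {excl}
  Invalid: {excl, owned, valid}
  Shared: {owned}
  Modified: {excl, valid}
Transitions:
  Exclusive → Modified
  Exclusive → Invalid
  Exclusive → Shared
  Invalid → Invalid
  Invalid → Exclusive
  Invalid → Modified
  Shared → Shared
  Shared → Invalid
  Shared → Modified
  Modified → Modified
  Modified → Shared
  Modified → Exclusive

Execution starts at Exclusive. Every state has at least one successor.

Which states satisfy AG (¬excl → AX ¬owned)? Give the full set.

none

States satisfying ¬excl → AX ¬owned: {Exclusive, Invalid, Modified}.
States satisfying AG (¬excl → AX ¬owned): ∅.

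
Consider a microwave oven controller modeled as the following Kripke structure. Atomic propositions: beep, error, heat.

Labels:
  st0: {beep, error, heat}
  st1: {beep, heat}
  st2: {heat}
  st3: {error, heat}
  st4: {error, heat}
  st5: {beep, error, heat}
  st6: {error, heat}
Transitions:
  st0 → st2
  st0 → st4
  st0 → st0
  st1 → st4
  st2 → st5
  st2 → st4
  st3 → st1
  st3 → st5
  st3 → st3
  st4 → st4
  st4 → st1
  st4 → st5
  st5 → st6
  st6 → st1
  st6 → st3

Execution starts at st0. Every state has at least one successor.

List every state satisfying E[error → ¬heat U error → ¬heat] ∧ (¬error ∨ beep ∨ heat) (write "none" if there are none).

{st1, st2}

States satisfying error → ¬heat: {st1, st2}.
States satisfying E[error → ¬heat U error → ¬heat]: {st1, st2}.
States satisfying ¬error: {st1, st2}.
States satisfying ¬error ∨ beep: {st0, st1, st2, st5}.
States satisfying ¬error ∨ beep ∨ heat: {st0, st1, st2, st3, st4, st5, st6}.
States satisfying E[error → ¬heat U error → ¬heat] ∧ (¬error ∨ beep ∨ heat): {st1, st2}.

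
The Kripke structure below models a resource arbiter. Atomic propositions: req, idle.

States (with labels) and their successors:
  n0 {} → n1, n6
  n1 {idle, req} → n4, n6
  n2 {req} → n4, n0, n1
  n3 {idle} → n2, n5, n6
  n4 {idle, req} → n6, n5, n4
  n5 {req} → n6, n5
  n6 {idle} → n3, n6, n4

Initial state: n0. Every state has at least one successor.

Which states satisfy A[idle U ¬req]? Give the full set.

{n0, n3, n6}

States satisfying idle: {n1, n3, n4, n6}.
States satisfying ¬req: {n0, n3, n6}.
States satisfying A[idle U ¬req]: {n0, n3, n6}.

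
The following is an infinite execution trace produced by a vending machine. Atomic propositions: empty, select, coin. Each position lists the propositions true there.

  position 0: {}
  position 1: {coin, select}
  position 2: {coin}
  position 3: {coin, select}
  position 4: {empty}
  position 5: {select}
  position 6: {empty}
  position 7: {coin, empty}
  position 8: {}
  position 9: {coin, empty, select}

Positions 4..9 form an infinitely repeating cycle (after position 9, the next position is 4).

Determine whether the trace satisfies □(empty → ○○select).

empty → ○○select must hold at every position from 0 onward. It fails at position 4, so □(empty → ○○select) is false.
Positions where empty holds: 4, 6, 7, 9.
Check ○○select at each: 4→fails, 6→fails, 7→ok, 9→ok.

Violated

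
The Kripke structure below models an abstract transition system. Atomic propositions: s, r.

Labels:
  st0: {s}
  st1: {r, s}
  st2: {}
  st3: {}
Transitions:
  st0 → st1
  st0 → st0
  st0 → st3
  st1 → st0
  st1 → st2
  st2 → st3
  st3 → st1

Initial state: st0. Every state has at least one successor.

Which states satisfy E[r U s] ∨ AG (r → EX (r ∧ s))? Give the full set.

{st0, st1}

States satisfying r: {st1}.
States satisfying s: {st0, st1}.
States satisfying E[r U s]: {st0, st1}.
States satisfying r → EX (r ∧ s): {st0, st2, st3}.
States satisfying AG (r → EX (r ∧ s)): ∅.
States satisfying E[r U s] ∨ AG (r → EX (r ∧ s)): {st0, st1}.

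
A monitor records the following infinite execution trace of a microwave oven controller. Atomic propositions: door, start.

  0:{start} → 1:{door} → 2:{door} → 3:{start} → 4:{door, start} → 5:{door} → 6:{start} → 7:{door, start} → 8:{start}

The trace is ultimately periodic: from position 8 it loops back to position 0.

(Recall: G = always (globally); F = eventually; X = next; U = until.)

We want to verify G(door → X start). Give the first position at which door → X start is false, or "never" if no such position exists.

Check door → X start at each position in order: 0 ✓.
At position 1 the labels are {door} and the next position 2 has {door}, so door → X start is false there. This is the first violation.

1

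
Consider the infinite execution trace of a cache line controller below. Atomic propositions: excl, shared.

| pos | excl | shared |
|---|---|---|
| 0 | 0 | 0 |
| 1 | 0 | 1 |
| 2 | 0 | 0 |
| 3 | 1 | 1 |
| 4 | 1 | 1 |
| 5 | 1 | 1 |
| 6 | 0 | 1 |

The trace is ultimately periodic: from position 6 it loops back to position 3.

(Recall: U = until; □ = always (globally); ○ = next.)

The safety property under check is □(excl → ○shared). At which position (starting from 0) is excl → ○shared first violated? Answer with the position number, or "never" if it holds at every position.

never

excl → ○shared holds at every position 0..6, and those are all the positions the trace ever visits, so the invariant □(excl → ○shared) is never violated.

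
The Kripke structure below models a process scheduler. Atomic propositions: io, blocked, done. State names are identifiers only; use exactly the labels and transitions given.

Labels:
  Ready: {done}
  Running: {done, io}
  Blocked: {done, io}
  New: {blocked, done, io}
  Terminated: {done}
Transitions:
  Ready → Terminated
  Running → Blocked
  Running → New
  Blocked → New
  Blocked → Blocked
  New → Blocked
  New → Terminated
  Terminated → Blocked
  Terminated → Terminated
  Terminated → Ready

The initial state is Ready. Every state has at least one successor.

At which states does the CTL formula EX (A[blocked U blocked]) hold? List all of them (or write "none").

{Running, Blocked}

States satisfying A[blocked U blocked]: {New}.
States satisfying EX (A[blocked U blocked]): {Running, Blocked}.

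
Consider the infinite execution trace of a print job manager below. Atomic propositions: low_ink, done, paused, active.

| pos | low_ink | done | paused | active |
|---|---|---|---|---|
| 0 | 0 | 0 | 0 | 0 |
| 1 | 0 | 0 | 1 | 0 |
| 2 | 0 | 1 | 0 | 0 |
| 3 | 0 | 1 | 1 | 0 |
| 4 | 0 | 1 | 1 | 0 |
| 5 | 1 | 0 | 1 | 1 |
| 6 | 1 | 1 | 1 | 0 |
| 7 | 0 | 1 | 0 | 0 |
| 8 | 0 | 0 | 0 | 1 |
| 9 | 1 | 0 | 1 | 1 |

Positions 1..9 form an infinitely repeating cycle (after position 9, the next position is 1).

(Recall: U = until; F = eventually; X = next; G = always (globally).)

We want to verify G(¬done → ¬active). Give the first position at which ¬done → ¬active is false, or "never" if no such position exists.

5

Check ¬done → ¬active at each position in order: 0 ✓, 1 ✓, 2 ✓, 3 ✓, 4 ✓.
At position 5 the labels are {active, low_ink, paused}, so ¬done → ¬active is false there. This is the first violation.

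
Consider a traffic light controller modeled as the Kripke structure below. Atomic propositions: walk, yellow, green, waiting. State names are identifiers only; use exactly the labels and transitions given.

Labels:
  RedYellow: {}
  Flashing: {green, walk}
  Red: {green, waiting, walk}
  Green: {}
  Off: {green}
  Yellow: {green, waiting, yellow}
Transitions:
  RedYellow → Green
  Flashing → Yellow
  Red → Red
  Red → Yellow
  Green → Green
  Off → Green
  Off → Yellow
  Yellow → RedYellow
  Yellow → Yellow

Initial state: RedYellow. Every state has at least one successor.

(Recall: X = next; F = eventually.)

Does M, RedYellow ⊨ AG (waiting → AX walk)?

States satisfying waiting → AX walk: {RedYellow, Flashing, Green, Off}.
States satisfying AG (waiting → AX walk): {RedYellow, Green}.
Every state reachable from RedYellow satisfies waiting → AX walk.
RedYellow ∈ Sat(AG (waiting → AX walk)).

Yes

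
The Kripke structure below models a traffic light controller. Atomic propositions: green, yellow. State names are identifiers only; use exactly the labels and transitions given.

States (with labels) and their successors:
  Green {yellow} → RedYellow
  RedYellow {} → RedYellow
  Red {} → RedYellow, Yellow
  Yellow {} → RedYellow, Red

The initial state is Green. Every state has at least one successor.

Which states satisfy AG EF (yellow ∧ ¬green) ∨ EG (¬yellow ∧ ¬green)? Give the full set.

States satisfying EF (yellow ∧ ¬green): {Green}.
States satisfying AG EF (yellow ∧ ¬green): ∅.
States satisfying ¬yellow ∧ ¬green: {RedYellow, Red, Yellow}.
States satisfying EG (¬yellow ∧ ¬green): {RedYellow, Red, Yellow}.
States satisfying AG EF (yellow ∧ ¬green) ∨ EG (¬yellow ∧ ¬green): {RedYellow, Red, Yellow}.

{RedYellow, Red, Yellow}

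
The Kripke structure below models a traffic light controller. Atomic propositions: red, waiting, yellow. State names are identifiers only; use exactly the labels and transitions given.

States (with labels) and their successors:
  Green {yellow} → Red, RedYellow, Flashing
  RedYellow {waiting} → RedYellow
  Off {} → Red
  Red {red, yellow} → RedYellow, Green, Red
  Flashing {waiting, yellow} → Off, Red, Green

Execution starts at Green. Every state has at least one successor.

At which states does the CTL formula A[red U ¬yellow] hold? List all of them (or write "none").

{RedYellow, Off}

States satisfying red: {Red}.
States satisfying ¬yellow: {RedYellow, Off}.
States satisfying A[red U ¬yellow]: {RedYellow, Off}.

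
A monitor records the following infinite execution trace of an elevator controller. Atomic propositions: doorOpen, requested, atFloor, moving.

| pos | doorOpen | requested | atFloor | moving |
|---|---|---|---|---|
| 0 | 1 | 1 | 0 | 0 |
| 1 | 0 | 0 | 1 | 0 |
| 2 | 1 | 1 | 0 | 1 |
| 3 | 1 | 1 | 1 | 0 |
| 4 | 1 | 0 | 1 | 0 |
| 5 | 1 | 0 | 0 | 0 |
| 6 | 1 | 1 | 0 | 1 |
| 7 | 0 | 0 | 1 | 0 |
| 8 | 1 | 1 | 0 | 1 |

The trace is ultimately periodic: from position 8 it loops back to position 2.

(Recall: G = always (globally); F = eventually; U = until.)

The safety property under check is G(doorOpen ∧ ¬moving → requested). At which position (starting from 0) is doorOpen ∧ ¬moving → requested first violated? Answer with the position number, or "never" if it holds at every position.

Check doorOpen ∧ ¬moving → requested at each position in order: 0 ✓, 1 ✓, 2 ✓, 3 ✓.
At position 4 the labels are {atFloor, doorOpen}, so doorOpen ∧ ¬moving → requested is false there. This is the first violation.

4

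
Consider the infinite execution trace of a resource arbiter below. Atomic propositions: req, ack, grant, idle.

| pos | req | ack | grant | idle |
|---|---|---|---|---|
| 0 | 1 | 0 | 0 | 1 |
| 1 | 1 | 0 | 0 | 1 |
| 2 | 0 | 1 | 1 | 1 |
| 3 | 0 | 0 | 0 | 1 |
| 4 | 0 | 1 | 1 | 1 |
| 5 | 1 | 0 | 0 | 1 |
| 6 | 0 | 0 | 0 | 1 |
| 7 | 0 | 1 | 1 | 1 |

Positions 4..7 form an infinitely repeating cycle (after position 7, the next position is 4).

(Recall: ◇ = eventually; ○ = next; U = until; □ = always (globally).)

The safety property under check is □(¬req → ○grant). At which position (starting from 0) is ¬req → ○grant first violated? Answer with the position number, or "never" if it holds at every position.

2

Check ¬req → ○grant at each position in order: 0 ✓, 1 ✓.
At position 2 the labels are {ack, grant, idle} and the next position 3 has {idle}, so ¬req → ○grant is false there. This is the first violation.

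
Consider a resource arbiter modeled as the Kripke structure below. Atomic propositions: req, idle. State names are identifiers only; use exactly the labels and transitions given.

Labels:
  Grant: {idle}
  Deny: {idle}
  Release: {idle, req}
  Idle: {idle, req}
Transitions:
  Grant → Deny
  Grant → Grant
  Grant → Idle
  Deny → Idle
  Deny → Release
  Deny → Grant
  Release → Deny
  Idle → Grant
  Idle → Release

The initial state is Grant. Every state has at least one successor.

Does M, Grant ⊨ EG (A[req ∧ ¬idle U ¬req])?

Satisfied

States satisfying A[req ∧ ¬idle U ¬req]: {Grant, Deny}.
States satisfying EG (A[req ∧ ¬idle U ¬req]): {Grant, Deny}.
Grant ∈ Sat(EG (A[req ∧ ¬idle U ¬req])).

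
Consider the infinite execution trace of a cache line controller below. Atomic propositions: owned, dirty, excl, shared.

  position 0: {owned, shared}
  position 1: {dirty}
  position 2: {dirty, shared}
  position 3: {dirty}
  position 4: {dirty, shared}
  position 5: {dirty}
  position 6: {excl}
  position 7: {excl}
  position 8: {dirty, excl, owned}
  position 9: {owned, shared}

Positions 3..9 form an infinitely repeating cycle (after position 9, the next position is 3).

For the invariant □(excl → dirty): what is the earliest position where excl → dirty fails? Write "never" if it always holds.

6

Check excl → dirty at each position in order: 0 ✓, 1 ✓, 2 ✓, 3 ✓, 4 ✓, 5 ✓.
At position 6 the labels are {excl}, so excl → dirty is false there. This is the first violation.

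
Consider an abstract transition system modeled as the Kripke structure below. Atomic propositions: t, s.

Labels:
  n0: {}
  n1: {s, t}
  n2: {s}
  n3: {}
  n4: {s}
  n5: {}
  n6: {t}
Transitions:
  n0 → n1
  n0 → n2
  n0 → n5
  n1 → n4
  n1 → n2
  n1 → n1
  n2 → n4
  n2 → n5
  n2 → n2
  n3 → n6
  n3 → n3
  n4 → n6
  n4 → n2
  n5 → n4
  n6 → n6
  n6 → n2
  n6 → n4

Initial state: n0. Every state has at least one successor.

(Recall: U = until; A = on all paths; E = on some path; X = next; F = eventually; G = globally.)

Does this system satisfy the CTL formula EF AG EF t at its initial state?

Holds

States satisfying AG EF t: {n0, n1, n2, n3, n4, n5, n6}.
States satisfying EF AG EF t: {n0, n1, n2, n3, n4, n5, n6}.
Some path from n0 reaches a state where AG EF t holds.
n0 ∈ Sat(EF AG EF t).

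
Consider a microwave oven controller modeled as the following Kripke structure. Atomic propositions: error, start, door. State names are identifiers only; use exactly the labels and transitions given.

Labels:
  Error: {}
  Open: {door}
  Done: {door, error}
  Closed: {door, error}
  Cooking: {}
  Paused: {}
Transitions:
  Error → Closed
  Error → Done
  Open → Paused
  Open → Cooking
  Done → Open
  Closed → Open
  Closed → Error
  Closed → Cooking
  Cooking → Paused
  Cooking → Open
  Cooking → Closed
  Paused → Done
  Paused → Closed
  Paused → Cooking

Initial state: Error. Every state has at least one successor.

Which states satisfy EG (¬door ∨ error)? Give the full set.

States satisfying ¬door ∨ error: {Error, Done, Closed, Cooking, Paused}.
States satisfying EG (¬door ∨ error): {Error, Closed, Cooking, Paused}.

{Error, Closed, Cooking, Paused}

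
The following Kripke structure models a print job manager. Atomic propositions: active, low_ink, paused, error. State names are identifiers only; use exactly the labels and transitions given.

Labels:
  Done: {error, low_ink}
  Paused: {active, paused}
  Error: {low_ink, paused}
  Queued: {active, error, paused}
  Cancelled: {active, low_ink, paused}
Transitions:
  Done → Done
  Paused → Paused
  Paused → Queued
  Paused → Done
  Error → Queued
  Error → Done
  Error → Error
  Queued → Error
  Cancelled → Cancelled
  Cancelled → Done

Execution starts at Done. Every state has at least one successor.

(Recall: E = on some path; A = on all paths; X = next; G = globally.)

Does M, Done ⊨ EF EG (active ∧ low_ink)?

States satisfying EG (active ∧ low_ink): {Cancelled}.
States satisfying EF EG (active ∧ low_ink): {Cancelled}.
No suitable path/successor from Done witnesses the formula.
Done ∉ Sat(EF EG (active ∧ low_ink)).

Violated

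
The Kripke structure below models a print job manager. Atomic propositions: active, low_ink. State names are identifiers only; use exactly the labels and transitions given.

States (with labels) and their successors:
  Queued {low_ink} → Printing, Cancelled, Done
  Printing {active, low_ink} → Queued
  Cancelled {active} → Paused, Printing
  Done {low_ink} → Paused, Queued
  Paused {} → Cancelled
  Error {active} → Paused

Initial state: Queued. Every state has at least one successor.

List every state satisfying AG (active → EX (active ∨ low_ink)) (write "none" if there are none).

{Queued, Printing, Cancelled, Done, Paused}

States satisfying active → EX (active ∨ low_ink): {Queued, Printing, Cancelled, Done, Paused}.
States satisfying AG (active → EX (active ∨ low_ink)): {Queued, Printing, Cancelled, Done, Paused}.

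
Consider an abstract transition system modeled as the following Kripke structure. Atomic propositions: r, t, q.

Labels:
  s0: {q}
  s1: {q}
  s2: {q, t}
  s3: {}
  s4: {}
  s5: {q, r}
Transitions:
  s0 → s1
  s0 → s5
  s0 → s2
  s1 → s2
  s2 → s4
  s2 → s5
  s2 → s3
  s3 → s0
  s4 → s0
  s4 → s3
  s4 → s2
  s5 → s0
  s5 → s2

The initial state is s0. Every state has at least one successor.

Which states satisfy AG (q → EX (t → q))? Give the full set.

States satisfying q → EX (t → q): {s0, s1, s2, s3, s4, s5}.
States satisfying AG (q → EX (t → q)): {s0, s1, s2, s3, s4, s5}.

{s0, s1, s2, s3, s4, s5}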